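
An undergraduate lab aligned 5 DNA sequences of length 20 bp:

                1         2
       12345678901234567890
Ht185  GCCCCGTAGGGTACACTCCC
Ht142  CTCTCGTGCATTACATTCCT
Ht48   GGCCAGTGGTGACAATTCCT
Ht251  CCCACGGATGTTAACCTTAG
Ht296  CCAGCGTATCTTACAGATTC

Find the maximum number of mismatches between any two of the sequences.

Pairwise Hamming distances:
  Ht185 vs Ht142: 9
  Ht185 vs Ht48: 9
  Ht185 vs Ht251: 10
  Ht185 vs Ht296: 10
  Ht142 vs Ht48: 10
  Ht142 vs Ht251: 12
  Ht142 vs Ht296: 11
  Ht48 vs Ht251: 16
  Ht48 vs Ht296: 17
  Ht251 vs Ht296: 10
The largest is 17, between Ht48 and Ht296.

17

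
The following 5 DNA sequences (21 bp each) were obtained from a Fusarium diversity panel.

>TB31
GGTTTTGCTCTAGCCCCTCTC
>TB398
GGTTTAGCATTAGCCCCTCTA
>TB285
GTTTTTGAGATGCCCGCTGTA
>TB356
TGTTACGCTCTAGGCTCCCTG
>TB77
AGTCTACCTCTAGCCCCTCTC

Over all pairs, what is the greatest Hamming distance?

14

Pairwise Hamming distances:
  TB31 vs TB398: 4
  TB31 vs TB285: 9
  TB31 vs TB356: 7
  TB31 vs TB77: 4
  TB398 vs TB285: 9
  TB398 vs TB356: 9
  TB398 vs TB77: 6
  TB285 vs TB356: 14
  TB285 vs TB77: 13
  TB356 vs TB77: 9
The largest is 14, between TB285 and TB356.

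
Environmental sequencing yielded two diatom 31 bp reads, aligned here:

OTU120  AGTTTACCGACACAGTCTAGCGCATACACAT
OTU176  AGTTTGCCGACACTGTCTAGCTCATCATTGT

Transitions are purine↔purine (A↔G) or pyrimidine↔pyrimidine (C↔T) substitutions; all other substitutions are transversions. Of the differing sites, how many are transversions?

Mismatches occur at site 6 (A↔G, transition), site 14 (A↔T, transversion), site 22 (G↔T, transversion), site 26 (A↔C, transversion), site 27 (C↔A, transversion), site 28 (A↔T, transversion), site 29 (C↔T, transition), site 30 (A↔G, transition).
Of the 8 differences, 3 transitions and 5 transversions, so the answer is 5.

5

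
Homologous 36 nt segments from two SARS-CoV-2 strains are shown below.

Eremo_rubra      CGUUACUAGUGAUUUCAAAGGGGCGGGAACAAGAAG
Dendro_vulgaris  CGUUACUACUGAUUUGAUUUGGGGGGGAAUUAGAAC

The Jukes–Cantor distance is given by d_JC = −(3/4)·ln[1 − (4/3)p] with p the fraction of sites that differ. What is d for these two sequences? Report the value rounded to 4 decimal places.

0.3041

Differing sites — 9:G/C; 16:C/G; 18:A/U; 19:A/U; 20:G/U; 24:C/G; 30:C/U; 31:A/U; 36:G/C.
p = 9/36 = 0.250000.
d = −0.75 · ln(1 − (4/3)·0.250000) = −0.75 · ln(0.666667) = −0.75 · (-0.405465) = 0.3041.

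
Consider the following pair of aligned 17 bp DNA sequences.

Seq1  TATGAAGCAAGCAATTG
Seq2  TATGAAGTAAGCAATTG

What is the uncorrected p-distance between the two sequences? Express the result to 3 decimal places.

0.059

Differing sites — 8:C/T.
There are 1 differences over 17 sites, so p = 1/17 = 0.059.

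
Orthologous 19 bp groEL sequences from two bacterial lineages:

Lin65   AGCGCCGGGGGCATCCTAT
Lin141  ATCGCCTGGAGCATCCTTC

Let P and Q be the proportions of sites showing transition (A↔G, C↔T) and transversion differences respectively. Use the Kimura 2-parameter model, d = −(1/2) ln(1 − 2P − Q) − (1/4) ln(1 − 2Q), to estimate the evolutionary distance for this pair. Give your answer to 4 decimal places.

0.3246

Differing sites — 2:G/T (Tv); 7:G/T (Tv); 10:G/A (Ti); 18:A/T (Tv); 19:T/C (Ti).
Of the 5 differences, 2 transitions and 3 transversions over 19 sites: P = 2/19 = 0.105263, Q = 3/19 = 0.157895.
d = −0.5·ln(0.631579) − 0.25·ln(0.684210) = −0.5·(-0.459532) − 0.25·(-0.379490) = 0.3246.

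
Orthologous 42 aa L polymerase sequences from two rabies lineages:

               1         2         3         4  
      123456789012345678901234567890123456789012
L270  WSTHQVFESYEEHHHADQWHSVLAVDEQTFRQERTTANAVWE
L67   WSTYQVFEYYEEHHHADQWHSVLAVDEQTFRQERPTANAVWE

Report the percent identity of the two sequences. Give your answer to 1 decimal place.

92.9%

Differing sites — 4:H/Y; 9:S/Y; 35:T/P.
39 of the 42 sites match, so the percent identity is 39/42 × 100 = 92.9%.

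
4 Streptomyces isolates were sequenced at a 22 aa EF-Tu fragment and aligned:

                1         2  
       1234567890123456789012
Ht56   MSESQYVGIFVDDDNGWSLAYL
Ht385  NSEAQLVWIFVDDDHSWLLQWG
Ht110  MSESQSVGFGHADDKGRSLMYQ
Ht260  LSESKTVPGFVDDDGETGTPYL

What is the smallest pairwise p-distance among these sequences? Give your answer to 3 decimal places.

Pairwise Hamming distances:
  Ht56 vs Ht385: 10
  Ht56 vs Ht110: 9
  Ht56 vs Ht260: 11
  Ht385 vs Ht110: 15
  Ht385 vs Ht260: 14
  Ht110 vs Ht260: 15
The smallest is 9 mismatches, between Ht56 and Ht110; p = 9/22 = 0.409.

0.409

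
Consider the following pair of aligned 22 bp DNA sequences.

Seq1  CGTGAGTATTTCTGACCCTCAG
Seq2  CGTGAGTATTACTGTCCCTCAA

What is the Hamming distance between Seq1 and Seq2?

The sequences differ at positions 11 (T/A), 15 (A/T), 22 (G/A).
That gives 3 mismatches out of 22 aligned sites, so the Hamming distance is 3.

3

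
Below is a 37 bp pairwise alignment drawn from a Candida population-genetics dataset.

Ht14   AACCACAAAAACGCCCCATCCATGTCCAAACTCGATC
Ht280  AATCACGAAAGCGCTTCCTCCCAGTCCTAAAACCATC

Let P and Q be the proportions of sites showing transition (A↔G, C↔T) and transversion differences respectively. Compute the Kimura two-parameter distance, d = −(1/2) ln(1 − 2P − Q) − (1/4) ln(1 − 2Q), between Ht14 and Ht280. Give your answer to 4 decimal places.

The sequences differ at positions 3 (C/T, transition), 7 (A/G, transition), 11 (A/G, transition), 15 (C/T, transition), 16 (C/T, transition), 18 (A/C, transversion), 22 (A/C, transversion), 23 (T/A, transversion), 28 (A/T, transversion), 31 (C/A, transversion), 32 (T/A, transversion), 34 (G/C, transversion).
Of the 12 differences, 5 transitions and 7 transversions over 37 sites: P = 5/37 = 0.135135, Q = 7/37 = 0.189189.
d = −0.5·ln(0.540541) − 0.25·ln(0.621622) = −0.5·(-0.615185) − 0.25·(-0.475423) = 0.4264.

0.4264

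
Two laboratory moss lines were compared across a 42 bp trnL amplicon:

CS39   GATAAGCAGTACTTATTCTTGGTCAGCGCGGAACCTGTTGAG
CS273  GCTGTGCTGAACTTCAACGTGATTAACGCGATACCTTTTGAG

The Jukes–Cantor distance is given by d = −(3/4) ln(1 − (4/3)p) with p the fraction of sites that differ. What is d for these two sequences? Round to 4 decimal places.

0.4850

The sequences differ at positions 2 (A/C), 4 (A/G), 5 (A/T), 8 (A/T), 10 (T/A), 15 (A/C), 16 (T/A), 17 (T/A), 19 (T/G), 22 (G/A), 24 (C/T), 26 (G/A), 31 (G/A), 32 (A/T), 37 (G/T).
p = 15/42 = 0.357143.
d = −0.75 · ln(1 − (4/3)·0.357143) = −0.75 · ln(0.523809) = −0.75 · (-0.646628) = 0.4850.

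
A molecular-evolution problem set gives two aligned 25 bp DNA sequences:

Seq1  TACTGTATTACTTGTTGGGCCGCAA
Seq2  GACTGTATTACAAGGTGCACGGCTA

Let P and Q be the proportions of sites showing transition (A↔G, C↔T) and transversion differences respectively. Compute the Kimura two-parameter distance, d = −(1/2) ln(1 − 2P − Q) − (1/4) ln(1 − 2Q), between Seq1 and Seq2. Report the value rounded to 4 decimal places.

0.4284

Differing sites — 1:T/G (Tv); 12:T/A (Tv); 13:T/A (Tv); 15:T/G (Tv); 18:G/C (Tv); 19:G/A (Ti); 21:C/G (Tv); 24:A/T (Tv).
Of the 8 differences, 1 transition and 7 transversions over 25 sites: P = 1/25 = 0.040000, Q = 7/25 = 0.280000.
d = −0.5·ln(0.640000) − 0.25·ln(0.440000) = −0.5·(-0.446287) − 0.25·(-0.820981) = 0.4284.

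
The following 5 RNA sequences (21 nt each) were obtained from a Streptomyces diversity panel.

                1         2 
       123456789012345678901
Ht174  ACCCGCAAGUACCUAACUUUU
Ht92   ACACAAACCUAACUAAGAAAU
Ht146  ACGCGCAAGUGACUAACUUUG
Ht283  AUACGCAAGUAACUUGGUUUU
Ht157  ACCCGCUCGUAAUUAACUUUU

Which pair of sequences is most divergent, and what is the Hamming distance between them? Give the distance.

Pairwise Hamming distances:
  Ht174 vs Ht92: 10
  Ht174 vs Ht146: 4
  Ht174 vs Ht283: 6
  Ht174 vs Ht157: 4
  Ht92 vs Ht146: 11
  Ht92 vs Ht283: 10
  Ht92 vs Ht157: 10
  Ht146 vs Ht283: 7
  Ht146 vs Ht157: 6
  Ht283 vs Ht157: 8
The largest is 11, between Ht92 and Ht146.

11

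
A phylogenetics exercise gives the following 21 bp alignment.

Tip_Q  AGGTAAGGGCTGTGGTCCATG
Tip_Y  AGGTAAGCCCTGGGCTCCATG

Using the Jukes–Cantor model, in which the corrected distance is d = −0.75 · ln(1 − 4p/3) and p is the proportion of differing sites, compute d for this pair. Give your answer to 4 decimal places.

Differing sites — 8:G/C; 9:G/C; 13:T/G; 15:G/C.
p = 4/21 = 0.190476.
d = −0.75 · ln(1 − (4/3)·0.190476) = −0.75 · ln(0.746032) = −0.75 · (-0.292987) = 0.2197.

0.2197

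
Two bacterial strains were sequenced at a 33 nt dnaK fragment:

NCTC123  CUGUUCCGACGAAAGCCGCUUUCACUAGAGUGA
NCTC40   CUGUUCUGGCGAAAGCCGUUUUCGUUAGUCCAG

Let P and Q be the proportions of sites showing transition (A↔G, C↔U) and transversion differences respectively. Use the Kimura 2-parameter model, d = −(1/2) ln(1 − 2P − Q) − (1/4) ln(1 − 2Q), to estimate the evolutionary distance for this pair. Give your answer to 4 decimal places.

0.4265

Mismatches occur at site 7 (C→U, transition), site 9 (A→G, transition), site 19 (C→U, transition), site 24 (A→G, transition), site 25 (C→U, transition), site 29 (A→U, transversion), site 30 (G→C, transversion), site 31 (U→C, transition), site 32 (G→A, transition), site 33 (A→G, transition).
Of the 10 differences, 8 transitions and 2 transversions over 33 sites: P = 8/33 = 0.242424, Q = 2/33 = 0.060606.
d = −0.5·ln(0.454546) − 0.25·ln(0.878788) = −0.5·(-0.788456) − 0.25·(-0.129212) = 0.4265.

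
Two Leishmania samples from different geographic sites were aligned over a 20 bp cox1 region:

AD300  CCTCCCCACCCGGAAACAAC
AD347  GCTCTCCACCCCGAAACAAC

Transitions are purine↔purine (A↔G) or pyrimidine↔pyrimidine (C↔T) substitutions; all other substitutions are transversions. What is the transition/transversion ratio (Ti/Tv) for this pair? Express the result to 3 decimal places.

0.500

Differing sites — 1:C/G (Tv); 5:C/T (Ti); 12:G/C (Tv).
Of the 3 differences, 1 transition and 2 transversions, so Ti/Tv = 1/2 = 0.500.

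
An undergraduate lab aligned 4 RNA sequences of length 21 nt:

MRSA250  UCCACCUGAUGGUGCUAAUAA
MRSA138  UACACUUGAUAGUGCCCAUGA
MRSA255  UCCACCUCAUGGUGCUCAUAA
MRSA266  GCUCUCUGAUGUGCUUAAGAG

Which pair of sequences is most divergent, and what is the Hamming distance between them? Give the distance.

16

Pairwise Hamming distances:
  MRSA250 vs MRSA138: 6
  MRSA250 vs MRSA255: 2
  MRSA250 vs MRSA266: 10
  MRSA138 vs MRSA255: 6
  MRSA138 vs MRSA266: 16
  MRSA255 vs MRSA266: 12
The largest is 16, between MRSA138 and MRSA266.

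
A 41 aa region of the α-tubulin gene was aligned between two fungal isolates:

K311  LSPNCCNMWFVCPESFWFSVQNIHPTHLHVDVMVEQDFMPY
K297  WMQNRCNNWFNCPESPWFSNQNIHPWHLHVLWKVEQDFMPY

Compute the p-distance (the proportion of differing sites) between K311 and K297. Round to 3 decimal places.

Mismatches occur at site 1 (L→W), site 2 (S→M), site 3 (P→Q), site 5 (C→R), site 8 (M→N), site 11 (V→N), site 16 (F→P), site 20 (V→N), site 26 (T→W), site 31 (D→L), site 32 (V→W), site 33 (M→K).
There are 12 differences over 41 sites, so p = 12/41 = 0.293.

0.293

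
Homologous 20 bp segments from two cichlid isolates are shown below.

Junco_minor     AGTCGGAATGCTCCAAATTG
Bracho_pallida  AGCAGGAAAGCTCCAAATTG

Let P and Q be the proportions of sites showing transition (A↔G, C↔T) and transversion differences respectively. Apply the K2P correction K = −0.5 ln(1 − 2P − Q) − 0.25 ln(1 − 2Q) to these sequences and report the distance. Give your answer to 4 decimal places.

Mismatches occur at site 3 (T↔C, transition), site 4 (C↔A, transversion), site 9 (T↔A, transversion).
Of the 3 differences, 1 transition and 2 transversions over 20 sites: P = 1/20 = 0.050000, Q = 2/20 = 0.100000.
d = −0.5·ln(0.800000) − 0.25·ln(0.800000) = −0.5·(-0.223144) − 0.25·(-0.223144) = 0.1674.

0.1674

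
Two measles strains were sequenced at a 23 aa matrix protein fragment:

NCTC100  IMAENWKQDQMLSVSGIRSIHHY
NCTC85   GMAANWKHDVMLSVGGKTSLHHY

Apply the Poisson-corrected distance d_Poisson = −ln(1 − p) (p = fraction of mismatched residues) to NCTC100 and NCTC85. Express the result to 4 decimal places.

0.4274

Differing sites — 1:I/G; 4:E/A; 8:Q/H; 10:Q/V; 15:S/G; 17:I/K; 18:R/T; 20:I/L.
p = 8/23 = 0.347826.
d = −ln(1 − 0.347826) = −ln(0.652174) = 0.4274.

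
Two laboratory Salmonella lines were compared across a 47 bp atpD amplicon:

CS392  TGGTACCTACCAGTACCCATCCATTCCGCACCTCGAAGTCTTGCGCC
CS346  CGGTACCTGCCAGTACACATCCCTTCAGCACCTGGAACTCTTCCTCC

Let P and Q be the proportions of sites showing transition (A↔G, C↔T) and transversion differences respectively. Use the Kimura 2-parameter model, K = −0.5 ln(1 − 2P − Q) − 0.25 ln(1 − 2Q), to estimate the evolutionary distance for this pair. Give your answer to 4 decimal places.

Differing sites — 1:T/C (Ti); 9:A/G (Ti); 17:C/A (Tv); 23:A/C (Tv); 27:C/A (Tv); 34:C/G (Tv); 38:G/C (Tv); 43:G/C (Tv); 45:G/T (Tv).
Of the 9 differences, 2 transitions and 7 transversions over 47 sites: P = 2/47 = 0.042553, Q = 7/47 = 0.148936.
d = −0.5·ln(0.765958) − 0.25·ln(0.702128) = −0.5·(-0.266628) − 0.25·(-0.353640) = 0.2217.

0.2217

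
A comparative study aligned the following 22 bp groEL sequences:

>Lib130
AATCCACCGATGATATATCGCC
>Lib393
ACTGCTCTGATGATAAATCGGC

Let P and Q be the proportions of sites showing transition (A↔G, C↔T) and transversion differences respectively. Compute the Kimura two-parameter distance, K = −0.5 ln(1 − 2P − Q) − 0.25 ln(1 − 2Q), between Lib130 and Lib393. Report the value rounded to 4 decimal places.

The sequences differ at positions 2 (A/C, transversion), 4 (C/G, transversion), 6 (A/T, transversion), 8 (C/T, transition), 16 (T/A, transversion), 21 (C/G, transversion).
Of the 6 differences, 1 transition and 5 transversions over 22 sites: P = 1/22 = 0.045455, Q = 5/22 = 0.227273.
d = −0.5·ln(0.681817) − 0.25·ln(0.545454) = −0.5·(-0.382994) − 0.25·(-0.606137) = 0.3430.

0.3430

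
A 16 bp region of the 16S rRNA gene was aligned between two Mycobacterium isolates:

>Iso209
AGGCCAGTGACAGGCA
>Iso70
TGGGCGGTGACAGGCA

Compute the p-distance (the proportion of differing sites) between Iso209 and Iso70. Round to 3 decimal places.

Mismatches occur at site 1 (A/T), site 4 (C/G), site 6 (A/G).
There are 3 differences over 16 sites, so p = 3/16 = 0.188.

0.188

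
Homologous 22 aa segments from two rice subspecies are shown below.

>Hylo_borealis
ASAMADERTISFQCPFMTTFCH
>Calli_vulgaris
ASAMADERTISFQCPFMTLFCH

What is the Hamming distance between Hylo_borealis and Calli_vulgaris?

Differing sites — 19:T/L.
That gives 1 mismatch out of 22 aligned sites, so the Hamming distance is 1.

1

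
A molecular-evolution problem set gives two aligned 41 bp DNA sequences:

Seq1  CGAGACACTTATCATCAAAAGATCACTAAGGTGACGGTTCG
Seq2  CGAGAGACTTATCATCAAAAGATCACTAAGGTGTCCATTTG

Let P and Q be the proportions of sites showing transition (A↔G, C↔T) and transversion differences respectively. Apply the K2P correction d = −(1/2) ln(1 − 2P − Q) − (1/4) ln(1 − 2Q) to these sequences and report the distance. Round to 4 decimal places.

Differing sites — 6:C/G (Tv); 34:A/T (Tv); 36:G/C (Tv); 37:G/A (Ti); 40:C/T (Ti).
Of the 5 differences, 2 transitions and 3 transversions over 41 sites: P = 2/41 = 0.048780, Q = 3/41 = 0.073171.
d = −0.5·ln(0.829269) − 0.25·ln(0.853658) = −0.5·(-0.187211) − 0.25·(-0.158225) = 0.1332.

0.1332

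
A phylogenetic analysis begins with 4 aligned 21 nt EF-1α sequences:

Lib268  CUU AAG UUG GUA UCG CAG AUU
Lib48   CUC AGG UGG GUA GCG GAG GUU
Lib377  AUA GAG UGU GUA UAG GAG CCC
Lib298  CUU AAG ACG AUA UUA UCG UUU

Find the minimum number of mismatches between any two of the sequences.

Pairwise Hamming distances:
  Lib268 vs Lib48: 6
  Lib268 vs Lib377: 10
  Lib268 vs Lib298: 8
  Lib48 vs Lib377: 10
  Lib48 vs Lib298: 11
  Lib377 vs Lib298: 14
The smallest is 6, between Lib268 and Lib48.

6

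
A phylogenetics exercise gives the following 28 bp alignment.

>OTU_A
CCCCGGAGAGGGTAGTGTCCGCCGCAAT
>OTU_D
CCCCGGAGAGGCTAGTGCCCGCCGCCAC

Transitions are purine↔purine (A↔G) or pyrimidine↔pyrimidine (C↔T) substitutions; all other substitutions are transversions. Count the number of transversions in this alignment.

2

Mismatches occur at site 12 (G↔C, transversion), site 18 (T↔C, transition), site 26 (A↔C, transversion), site 28 (T↔C, transition).
Of the 4 differences, 2 transitions and 2 transversions, so the answer is 2.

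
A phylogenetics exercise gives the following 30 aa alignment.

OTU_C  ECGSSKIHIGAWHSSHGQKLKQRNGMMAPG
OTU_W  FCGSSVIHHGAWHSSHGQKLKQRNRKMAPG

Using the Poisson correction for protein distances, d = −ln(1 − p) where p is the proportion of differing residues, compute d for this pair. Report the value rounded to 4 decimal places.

Mismatches occur at site 1 (E/F), site 6 (K/V), site 9 (I/H), site 25 (G/R), site 26 (M/K).
p = 5/30 = 0.166667.
d = −ln(1 − 0.166667) = −ln(0.833333) = 0.1823.

0.1823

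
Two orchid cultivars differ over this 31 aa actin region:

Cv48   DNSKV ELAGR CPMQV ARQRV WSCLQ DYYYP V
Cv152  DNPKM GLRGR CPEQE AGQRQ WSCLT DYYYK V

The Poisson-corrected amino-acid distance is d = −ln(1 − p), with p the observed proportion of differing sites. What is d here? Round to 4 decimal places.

The sequences differ at positions 3 (S/P), 5 (V/M), 6 (E/G), 8 (A/R), 13 (M/E), 15 (V/E), 17 (R/G), 20 (V/Q), 25 (Q/T), 30 (P/K).
p = 10/31 = 0.322581.
d = −ln(1 − 0.322581) = −ln(0.677419) = 0.3895.

0.3895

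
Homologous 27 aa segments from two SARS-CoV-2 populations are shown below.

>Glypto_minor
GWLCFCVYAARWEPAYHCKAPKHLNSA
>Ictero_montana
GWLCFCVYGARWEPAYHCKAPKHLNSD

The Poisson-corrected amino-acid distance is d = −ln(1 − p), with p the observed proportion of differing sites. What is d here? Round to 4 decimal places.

0.0770

Differing sites — 9:A/G; 27:A/D.
p = 2/27 = 0.074074.
d = −ln(1 − 0.074074) = −ln(0.925926) = 0.0770.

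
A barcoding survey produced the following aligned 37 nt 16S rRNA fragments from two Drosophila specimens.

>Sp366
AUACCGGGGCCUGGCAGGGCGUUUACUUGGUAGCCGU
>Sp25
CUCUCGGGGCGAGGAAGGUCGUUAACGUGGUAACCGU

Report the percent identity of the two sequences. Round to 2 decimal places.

The sequences differ at positions 1 (A/C), 3 (A/C), 4 (C/U), 11 (C/G), 12 (U/A), 15 (C/A), 19 (G/U), 24 (U/A), 27 (U/G), 33 (G/A).
27 of the 37 sites match, so the percent identity is 27/37 × 100 = 72.97%.

72.97%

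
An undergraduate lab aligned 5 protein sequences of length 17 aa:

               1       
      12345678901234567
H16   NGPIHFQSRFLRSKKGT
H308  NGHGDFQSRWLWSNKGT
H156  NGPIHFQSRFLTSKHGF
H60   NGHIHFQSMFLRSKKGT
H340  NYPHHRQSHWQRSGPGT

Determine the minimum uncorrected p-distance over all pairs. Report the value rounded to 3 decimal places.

0.118

Pairwise Hamming distances:
  H16 vs H308: 6
  H16 vs H156: 3
  H16 vs H60: 2
  H16 vs H340: 8
  H308 vs H156: 8
  H308 vs H60: 6
  H308 vs H340: 10
  H156 vs H60: 5
  H156 vs H340: 10
  H60 vs H340: 9
The smallest is 2 mismatches, between H16 and H60; p = 2/17 = 0.118.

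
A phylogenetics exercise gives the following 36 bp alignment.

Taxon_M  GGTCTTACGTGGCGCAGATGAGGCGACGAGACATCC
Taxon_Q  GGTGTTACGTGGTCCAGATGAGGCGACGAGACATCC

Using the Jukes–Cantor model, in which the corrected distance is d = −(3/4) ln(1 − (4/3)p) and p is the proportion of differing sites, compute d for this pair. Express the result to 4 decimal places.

0.0883

Mismatches occur at site 4 (C/G), site 13 (C/T), site 14 (G/C).
p = 3/36 = 0.083333.
d = −0.75 · ln(1 − (4/3)·0.083333) = −0.75 · ln(0.888889) = −0.75 · (-0.117783) = 0.0883.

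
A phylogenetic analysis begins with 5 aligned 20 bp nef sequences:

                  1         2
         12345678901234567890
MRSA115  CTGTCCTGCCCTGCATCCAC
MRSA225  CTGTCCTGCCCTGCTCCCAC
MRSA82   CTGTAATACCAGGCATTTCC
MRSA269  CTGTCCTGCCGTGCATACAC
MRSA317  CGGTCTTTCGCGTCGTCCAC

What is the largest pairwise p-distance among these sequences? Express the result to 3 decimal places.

0.550

Pairwise Hamming distances:
  MRSA115 vs MRSA225: 2
  MRSA115 vs MRSA82: 8
  MRSA115 vs MRSA269: 2
  MRSA115 vs MRSA317: 7
  MRSA225 vs MRSA82: 10
  MRSA225 vs MRSA269: 4
  MRSA225 vs MRSA317: 8
  MRSA82 vs MRSA269: 8
  MRSA82 vs MRSA317: 11
  MRSA269 vs MRSA317: 9
The largest is 11 mismatches, between MRSA82 and MRSA317; p = 11/20 = 0.550.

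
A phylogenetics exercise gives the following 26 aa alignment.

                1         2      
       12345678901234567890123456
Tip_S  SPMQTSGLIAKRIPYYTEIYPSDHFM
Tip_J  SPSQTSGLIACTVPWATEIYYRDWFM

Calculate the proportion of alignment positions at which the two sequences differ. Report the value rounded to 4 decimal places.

Mismatches occur at site 3 (M/S), site 11 (K/C), site 12 (R/T), site 13 (I/V), site 15 (Y/W), site 16 (Y/A), site 21 (P/Y), site 22 (S/R), site 24 (H/W).
There are 9 differences over 26 sites, so p = 9/26 = 0.3462.

0.3462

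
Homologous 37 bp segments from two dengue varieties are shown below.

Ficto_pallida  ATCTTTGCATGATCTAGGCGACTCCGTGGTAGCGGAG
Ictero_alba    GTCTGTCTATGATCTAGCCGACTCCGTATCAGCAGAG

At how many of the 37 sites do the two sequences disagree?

Differing sites — 1:A/G; 5:T/G; 7:G/C; 8:C/T; 18:G/C; 28:G/A; 29:G/T; 30:T/C; 34:G/A.
That gives 9 mismatches out of 37 aligned sites, so the Hamming distance is 9.

9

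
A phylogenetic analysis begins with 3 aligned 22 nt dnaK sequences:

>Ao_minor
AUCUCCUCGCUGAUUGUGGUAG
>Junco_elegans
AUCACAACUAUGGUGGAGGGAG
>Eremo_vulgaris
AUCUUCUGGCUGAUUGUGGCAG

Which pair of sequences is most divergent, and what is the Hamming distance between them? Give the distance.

11

Pairwise Hamming distances:
  Ao_minor vs Junco_elegans: 9
  Ao_minor vs Eremo_vulgaris: 3
  Junco_elegans vs Eremo_vulgaris: 11
The largest is 11, between Junco_elegans and Eremo_vulgaris.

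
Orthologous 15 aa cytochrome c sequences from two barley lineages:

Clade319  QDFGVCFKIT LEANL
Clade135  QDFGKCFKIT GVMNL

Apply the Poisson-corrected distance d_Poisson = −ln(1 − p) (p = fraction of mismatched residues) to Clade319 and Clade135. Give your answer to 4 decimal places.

0.3102

Differing sites — 5:V/K; 11:L/G; 12:E/V; 13:A/M.
p = 4/15 = 0.266667.
d = −ln(1 − 0.266667) = −ln(0.733333) = 0.3102.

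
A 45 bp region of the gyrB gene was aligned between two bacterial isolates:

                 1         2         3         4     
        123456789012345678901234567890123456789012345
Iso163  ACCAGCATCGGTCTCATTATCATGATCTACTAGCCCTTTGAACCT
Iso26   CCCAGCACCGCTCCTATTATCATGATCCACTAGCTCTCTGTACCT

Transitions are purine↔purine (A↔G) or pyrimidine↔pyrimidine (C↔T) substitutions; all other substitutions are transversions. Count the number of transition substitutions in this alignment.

Mismatches occur at site 1 (A/C, transversion), site 8 (T/C, transition), site 11 (G/C, transversion), site 14 (T/C, transition), site 15 (C/T, transition), site 28 (T/C, transition), site 35 (C/T, transition), site 38 (T/C, transition), site 41 (A/T, transversion).
Of the 9 differences, 6 transitions and 3 transversions, so the answer is 6.

6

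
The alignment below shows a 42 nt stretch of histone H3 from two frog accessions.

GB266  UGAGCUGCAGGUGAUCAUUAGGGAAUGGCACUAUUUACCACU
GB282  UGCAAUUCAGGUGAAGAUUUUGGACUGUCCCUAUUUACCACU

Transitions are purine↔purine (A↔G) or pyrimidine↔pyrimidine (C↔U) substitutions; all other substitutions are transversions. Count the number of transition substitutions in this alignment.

1

Mismatches occur at site 3 (A↔C, transversion), site 4 (G↔A, transition), site 5 (C↔A, transversion), site 7 (G↔U, transversion), site 15 (U↔A, transversion), site 16 (C↔G, transversion), site 20 (A↔U, transversion), site 21 (G↔U, transversion), site 25 (A↔C, transversion), site 28 (G↔U, transversion), site 30 (A↔C, transversion).
Of the 11 differences, 1 transition and 10 transversions, so the answer is 1.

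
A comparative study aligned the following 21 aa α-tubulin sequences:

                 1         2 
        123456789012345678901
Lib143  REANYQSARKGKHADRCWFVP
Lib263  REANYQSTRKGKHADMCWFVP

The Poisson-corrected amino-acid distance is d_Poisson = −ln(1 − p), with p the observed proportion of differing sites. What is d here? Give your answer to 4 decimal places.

Mismatches occur at site 8 (A↔T), site 16 (R↔M).
p = 2/21 = 0.095238.
d = −ln(1 − 0.095238) = −ln(0.904762) = 0.1001.

0.1001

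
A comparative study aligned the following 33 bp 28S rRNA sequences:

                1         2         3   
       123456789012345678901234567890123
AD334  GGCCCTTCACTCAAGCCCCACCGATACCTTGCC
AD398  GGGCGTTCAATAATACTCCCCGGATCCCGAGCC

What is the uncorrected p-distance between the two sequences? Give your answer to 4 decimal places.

0.3636

Differing sites — 3:C/G; 5:C/G; 10:C/A; 12:C/A; 14:A/T; 15:G/A; 17:C/T; 20:A/C; 22:C/G; 26:A/C; 29:T/G; 30:T/A.
There are 12 differences over 33 sites, so p = 12/33 = 0.3636.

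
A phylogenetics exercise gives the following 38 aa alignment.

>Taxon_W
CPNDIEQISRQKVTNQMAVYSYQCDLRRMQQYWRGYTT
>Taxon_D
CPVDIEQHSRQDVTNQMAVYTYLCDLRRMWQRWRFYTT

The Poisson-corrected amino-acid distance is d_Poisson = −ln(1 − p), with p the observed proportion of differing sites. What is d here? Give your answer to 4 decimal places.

Differing sites — 3:N/V; 8:I/H; 12:K/D; 21:S/T; 23:Q/L; 30:Q/W; 32:Y/R; 35:G/F.
p = 8/38 = 0.210526.
d = −ln(1 − 0.210526) = −ln(0.789474) = 0.2364.

0.2364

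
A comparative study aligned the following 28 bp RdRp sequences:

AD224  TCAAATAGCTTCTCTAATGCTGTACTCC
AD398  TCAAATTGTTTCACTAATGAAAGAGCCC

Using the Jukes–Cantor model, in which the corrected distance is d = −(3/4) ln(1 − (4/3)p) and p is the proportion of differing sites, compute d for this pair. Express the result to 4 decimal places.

Mismatches occur at site 7 (A/T), site 9 (C/T), site 13 (T/A), site 20 (C/A), site 21 (T/A), site 22 (G/A), site 23 (T/G), site 25 (C/G), site 26 (T/C).
p = 9/28 = 0.321429.
d = −0.75 · ln(1 − (4/3)·0.321429) = −0.75 · ln(0.571428) = −0.75 · (-0.559617) = 0.4197.

0.4197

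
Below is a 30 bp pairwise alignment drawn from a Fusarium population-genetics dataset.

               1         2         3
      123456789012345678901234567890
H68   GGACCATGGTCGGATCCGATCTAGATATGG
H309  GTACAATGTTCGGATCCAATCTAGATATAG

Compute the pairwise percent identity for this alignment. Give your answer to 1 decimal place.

83.3%

The sequences differ at positions 2 (G/T), 5 (C/A), 9 (G/T), 18 (G/A), 29 (G/A).
25 of the 30 sites match, so the percent identity is 25/30 × 100 = 83.3%.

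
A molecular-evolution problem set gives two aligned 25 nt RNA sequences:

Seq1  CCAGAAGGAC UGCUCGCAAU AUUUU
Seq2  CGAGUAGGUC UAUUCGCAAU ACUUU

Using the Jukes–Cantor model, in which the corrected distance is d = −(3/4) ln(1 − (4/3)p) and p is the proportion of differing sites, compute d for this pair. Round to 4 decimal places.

0.2892

Mismatches occur at site 2 (C↔G), site 5 (A↔U), site 9 (A↔U), site 12 (G↔A), site 13 (C↔U), site 22 (U↔C).
p = 6/25 = 0.240000.
d = −0.75 · ln(1 − (4/3)·0.240000) = −0.75 · ln(0.680000) = −0.75 · (-0.385662) = 0.2892.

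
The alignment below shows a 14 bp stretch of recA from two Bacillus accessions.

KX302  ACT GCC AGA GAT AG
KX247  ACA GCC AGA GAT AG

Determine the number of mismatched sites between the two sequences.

1

The sequences differ at position 3 (T/A).
That gives 1 mismatch out of 14 aligned sites, so the Hamming distance is 1.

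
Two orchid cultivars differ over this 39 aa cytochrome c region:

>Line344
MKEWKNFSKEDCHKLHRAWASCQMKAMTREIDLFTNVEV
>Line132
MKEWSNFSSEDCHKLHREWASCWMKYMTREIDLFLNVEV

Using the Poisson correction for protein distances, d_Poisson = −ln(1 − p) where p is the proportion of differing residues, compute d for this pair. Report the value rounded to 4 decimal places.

The sequences differ at positions 5 (K/S), 9 (K/S), 18 (A/E), 23 (Q/W), 26 (A/Y), 35 (T/L).
p = 6/39 = 0.153846.
d = −ln(1 − 0.153846) = −ln(0.846154) = 0.1671.

0.1671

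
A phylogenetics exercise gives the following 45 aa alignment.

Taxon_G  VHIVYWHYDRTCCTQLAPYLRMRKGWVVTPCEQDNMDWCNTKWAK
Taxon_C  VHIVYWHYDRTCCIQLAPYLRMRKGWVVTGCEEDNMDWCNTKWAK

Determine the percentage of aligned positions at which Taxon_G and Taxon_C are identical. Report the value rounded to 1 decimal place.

Mismatches occur at site 14 (T/I), site 30 (P/G), site 33 (Q/E).
42 of the 45 sites match, so the percent identity is 42/45 × 100 = 93.3%.

93.3%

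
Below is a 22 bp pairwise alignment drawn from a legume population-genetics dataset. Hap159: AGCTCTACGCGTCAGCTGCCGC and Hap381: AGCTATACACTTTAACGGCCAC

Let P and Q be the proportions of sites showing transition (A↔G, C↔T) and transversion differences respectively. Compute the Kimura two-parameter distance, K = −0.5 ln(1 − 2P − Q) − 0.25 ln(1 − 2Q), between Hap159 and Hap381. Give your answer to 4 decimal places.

Differing sites — 5:C/A (Tv); 9:G/A (Ti); 11:G/T (Tv); 13:C/T (Ti); 15:G/A (Ti); 17:T/G (Tv); 21:G/A (Ti).
Of the 7 differences, 4 transitions and 3 transversions over 22 sites: P = 4/22 = 0.181818, Q = 3/22 = 0.136364.
d = −0.5·ln(0.500000) − 0.25·ln(0.727272) = −0.5·(-0.693147) − 0.25·(-0.318455) = 0.4262.

0.4262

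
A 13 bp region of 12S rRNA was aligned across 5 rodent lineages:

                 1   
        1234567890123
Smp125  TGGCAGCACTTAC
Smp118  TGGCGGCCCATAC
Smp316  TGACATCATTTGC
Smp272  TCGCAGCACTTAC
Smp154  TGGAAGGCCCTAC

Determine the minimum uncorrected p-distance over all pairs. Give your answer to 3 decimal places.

0.077

Pairwise Hamming distances:
  Smp125 vs Smp118: 3
  Smp125 vs Smp316: 4
  Smp125 vs Smp272: 1
  Smp125 vs Smp154: 4
  Smp118 vs Smp316: 7
  Smp118 vs Smp272: 4
  Smp118 vs Smp154: 4
  Smp316 vs Smp272: 5
  Smp316 vs Smp154: 8
  Smp272 vs Smp154: 5
The smallest is 1 mismatch, between Smp125 and Smp272; p = 1/13 = 0.077.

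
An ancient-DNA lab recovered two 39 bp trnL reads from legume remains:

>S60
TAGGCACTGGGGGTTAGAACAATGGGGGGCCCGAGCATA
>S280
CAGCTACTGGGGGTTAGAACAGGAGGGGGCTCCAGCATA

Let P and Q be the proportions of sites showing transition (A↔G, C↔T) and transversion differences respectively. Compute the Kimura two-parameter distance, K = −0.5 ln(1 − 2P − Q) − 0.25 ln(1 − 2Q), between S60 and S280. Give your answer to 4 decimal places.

The sequences differ at positions 1 (T/C, transition), 4 (G/C, transversion), 5 (C/T, transition), 22 (A/G, transition), 23 (T/G, transversion), 24 (G/A, transition), 31 (C/T, transition), 33 (G/C, transversion).
Of the 8 differences, 5 transitions and 3 transversions over 39 sites: P = 5/39 = 0.128205, Q = 3/39 = 0.076923.
d = −0.5·ln(0.666667) − 0.25·ln(0.846154) = −0.5·(-0.405465) − 0.25·(-0.167054) = 0.2445.

0.2445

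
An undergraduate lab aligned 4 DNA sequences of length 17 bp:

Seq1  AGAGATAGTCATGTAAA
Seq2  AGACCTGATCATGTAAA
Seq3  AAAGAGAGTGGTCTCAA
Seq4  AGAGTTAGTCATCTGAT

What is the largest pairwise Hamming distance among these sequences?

10

Pairwise Hamming distances:
  Seq1 vs Seq2: 4
  Seq1 vs Seq3: 6
  Seq1 vs Seq4: 4
  Seq2 vs Seq3: 10
  Seq2 vs Seq4: 7
  Seq3 vs Seq4: 7
The largest is 10, between Seq2 and Seq3.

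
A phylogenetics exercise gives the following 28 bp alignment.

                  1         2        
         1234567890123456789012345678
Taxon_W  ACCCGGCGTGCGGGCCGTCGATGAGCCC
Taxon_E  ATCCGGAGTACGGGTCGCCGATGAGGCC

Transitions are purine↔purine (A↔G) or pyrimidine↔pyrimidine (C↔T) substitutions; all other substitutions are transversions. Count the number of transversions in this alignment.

2

Differing sites — 2:C/T (Ti); 7:C/A (Tv); 10:G/A (Ti); 15:C/T (Ti); 18:T/C (Ti); 26:C/G (Tv).
Of the 6 differences, 4 transitions and 2 transversions, so the answer is 2.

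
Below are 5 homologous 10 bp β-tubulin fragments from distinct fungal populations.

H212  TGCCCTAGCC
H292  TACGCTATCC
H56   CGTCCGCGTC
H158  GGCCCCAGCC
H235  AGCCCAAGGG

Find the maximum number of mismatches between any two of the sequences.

8

Pairwise Hamming distances:
  H212 vs H292: 3
  H212 vs H56: 5
  H212 vs H158: 2
  H212 vs H235: 4
  H292 vs H56: 8
  H292 vs H158: 5
  H292 vs H235: 7
  H56 vs H158: 5
  H56 vs H235: 6
  H158 vs H235: 4
The largest is 8, between H292 and H56.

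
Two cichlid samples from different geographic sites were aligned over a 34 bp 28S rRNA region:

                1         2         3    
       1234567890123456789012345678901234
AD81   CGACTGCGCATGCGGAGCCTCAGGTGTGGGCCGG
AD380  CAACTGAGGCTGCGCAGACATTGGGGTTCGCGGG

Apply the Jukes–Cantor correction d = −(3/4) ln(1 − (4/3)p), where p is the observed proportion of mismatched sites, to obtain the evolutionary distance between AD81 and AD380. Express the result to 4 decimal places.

0.5347

The sequences differ at positions 2 (G/A), 7 (C/A), 9 (C/G), 10 (A/C), 15 (G/C), 18 (C/A), 20 (T/A), 21 (C/T), 22 (A/T), 25 (T/G), 28 (G/T), 29 (G/C), 32 (C/G).
p = 13/34 = 0.382353.
d = −0.75 · ln(1 − (4/3)·0.382353) = −0.75 · ln(0.490196) = −0.75 · (-0.712950) = 0.5347.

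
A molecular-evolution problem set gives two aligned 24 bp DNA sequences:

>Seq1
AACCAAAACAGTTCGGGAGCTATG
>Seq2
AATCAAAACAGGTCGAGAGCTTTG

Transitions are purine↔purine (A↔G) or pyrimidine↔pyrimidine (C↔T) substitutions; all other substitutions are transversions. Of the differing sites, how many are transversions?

The sequences differ at positions 3 (C/T, transition), 12 (T/G, transversion), 16 (G/A, transition), 22 (A/T, transversion).
Of the 4 differences, 2 transitions and 2 transversions, so the answer is 2.

2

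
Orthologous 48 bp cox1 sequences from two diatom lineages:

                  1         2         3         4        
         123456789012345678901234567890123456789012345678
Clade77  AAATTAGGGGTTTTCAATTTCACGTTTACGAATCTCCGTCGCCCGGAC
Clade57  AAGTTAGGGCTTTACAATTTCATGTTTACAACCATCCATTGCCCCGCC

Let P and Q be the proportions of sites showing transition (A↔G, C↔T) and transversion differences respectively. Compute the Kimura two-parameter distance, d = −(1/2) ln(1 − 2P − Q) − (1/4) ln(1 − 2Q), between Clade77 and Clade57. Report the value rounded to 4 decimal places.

The sequences differ at positions 3 (A/G, transition), 10 (G/C, transversion), 14 (T/A, transversion), 23 (C/T, transition), 30 (G/A, transition), 32 (A/C, transversion), 33 (T/C, transition), 34 (C/A, transversion), 38 (G/A, transition), 40 (C/T, transition), 45 (G/C, transversion), 47 (A/C, transversion).
Of the 12 differences, 6 transitions and 6 transversions over 48 sites: P = 6/48 = 0.125000, Q = 6/48 = 0.125000.
d = −0.5·ln(0.625000) − 0.25·ln(0.750000) = −0.5·(-0.470004) − 0.25·(-0.287682) = 0.3069.

0.3069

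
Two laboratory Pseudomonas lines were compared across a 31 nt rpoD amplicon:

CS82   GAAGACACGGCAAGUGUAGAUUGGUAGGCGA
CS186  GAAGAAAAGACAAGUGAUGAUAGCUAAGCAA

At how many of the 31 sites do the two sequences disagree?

Mismatches occur at site 6 (C/A), site 8 (C/A), site 10 (G/A), site 17 (U/A), site 18 (A/U), site 22 (U/A), site 24 (G/C), site 27 (G/A), site 30 (G/A).
That gives 9 mismatches out of 31 aligned sites, so the Hamming distance is 9.

9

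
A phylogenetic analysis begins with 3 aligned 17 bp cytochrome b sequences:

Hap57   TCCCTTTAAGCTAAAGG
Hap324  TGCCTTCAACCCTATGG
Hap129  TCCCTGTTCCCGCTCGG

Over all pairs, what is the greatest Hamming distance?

Pairwise Hamming distances:
  Hap57 vs Hap324: 6
  Hap57 vs Hap129: 8
  Hap324 vs Hap129: 9
The largest is 9, between Hap324 and Hap129.

9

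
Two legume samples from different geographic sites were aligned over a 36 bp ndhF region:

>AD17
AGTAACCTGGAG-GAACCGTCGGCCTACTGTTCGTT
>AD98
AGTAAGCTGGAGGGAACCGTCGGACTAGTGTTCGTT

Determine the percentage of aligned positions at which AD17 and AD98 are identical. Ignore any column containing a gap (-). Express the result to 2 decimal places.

Excluding the 1 gap column leaves 35 comparable sites.
Mismatches occur at site 6 (C→G), site 24 (C→A), site 28 (C→G).
32 of the 35 comparable sites match, so the percent identity is 32/35 × 100 = 91.43%.

91.43%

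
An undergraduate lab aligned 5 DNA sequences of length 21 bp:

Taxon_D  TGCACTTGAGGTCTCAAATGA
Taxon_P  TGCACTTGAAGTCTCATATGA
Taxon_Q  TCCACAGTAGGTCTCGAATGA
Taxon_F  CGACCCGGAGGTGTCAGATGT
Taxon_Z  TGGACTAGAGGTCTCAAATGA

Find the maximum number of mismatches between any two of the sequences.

Pairwise Hamming distances:
  Taxon_D vs Taxon_P: 2
  Taxon_D vs Taxon_Q: 5
  Taxon_D vs Taxon_F: 8
  Taxon_D vs Taxon_Z: 2
  Taxon_P vs Taxon_Q: 7
  Taxon_P vs Taxon_F: 9
  Taxon_P vs Taxon_Z: 4
  Taxon_Q vs Taxon_F: 10
  Taxon_Q vs Taxon_Z: 6
  Taxon_F vs Taxon_Z: 8
The largest is 10, between Taxon_Q and Taxon_F.

10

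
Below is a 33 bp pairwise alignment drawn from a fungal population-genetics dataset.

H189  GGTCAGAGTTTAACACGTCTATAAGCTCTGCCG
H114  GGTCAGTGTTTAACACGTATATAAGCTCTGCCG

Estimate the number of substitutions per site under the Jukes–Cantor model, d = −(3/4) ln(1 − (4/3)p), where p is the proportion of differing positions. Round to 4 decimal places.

Mismatches occur at site 7 (A↔T), site 19 (C↔A).
p = 2/33 = 0.060606.
d = −0.75 · ln(1 − (4/3)·0.060606) = −0.75 · ln(0.919192) = −0.75 · (-0.084260) = 0.0632.

0.0632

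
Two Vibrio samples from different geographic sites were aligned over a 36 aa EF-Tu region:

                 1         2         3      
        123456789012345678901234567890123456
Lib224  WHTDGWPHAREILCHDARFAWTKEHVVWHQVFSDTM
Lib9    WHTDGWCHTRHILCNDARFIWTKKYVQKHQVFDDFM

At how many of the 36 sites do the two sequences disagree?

Mismatches occur at site 7 (P/C), site 9 (A/T), site 11 (E/H), site 15 (H/N), site 20 (A/I), site 24 (E/K), site 25 (H/Y), site 27 (V/Q), site 28 (W/K), site 33 (S/D), site 35 (T/F).
That gives 11 mismatches out of 36 aligned sites, so the Hamming distance is 11.

11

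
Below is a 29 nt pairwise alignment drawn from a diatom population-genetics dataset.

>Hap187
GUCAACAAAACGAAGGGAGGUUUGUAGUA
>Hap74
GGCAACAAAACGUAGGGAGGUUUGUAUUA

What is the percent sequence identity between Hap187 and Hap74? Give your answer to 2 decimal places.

Differing sites — 2:U/G; 13:A/U; 27:G/U.
26 of the 29 sites match, so the percent identity is 26/29 × 100 = 89.66%.

89.66%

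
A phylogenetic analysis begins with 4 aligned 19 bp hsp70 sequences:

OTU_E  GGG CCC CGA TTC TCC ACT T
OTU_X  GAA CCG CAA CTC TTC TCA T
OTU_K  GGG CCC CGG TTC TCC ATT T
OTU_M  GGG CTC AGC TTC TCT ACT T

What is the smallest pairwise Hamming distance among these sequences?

2

Pairwise Hamming distances:
  OTU_E vs OTU_X: 8
  OTU_E vs OTU_K: 2
  OTU_E vs OTU_M: 4
  OTU_X vs OTU_K: 10
  OTU_X vs OTU_M: 12
  OTU_K vs OTU_M: 5
The smallest is 2, between OTU_E and OTU_K.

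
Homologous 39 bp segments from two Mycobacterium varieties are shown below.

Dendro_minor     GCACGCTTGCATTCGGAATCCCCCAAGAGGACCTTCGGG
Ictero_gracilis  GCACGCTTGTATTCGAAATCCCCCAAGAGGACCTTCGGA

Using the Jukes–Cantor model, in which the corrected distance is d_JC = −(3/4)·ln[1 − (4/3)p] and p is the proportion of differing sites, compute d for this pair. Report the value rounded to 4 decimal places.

Mismatches occur at site 10 (C↔T), site 16 (G↔A), site 39 (G↔A).
p = 3/39 = 0.076923.
d = −0.75 · ln(1 − (4/3)·0.076923) = −0.75 · ln(0.897436) = −0.75 · (-0.108213) = 0.0812.

0.0812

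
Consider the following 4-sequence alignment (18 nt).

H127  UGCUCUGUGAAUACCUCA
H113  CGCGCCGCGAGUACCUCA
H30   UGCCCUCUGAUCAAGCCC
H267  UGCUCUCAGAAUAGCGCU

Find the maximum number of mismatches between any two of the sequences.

11

Pairwise Hamming distances:
  H127 vs H113: 5
  H127 vs H30: 8
  H127 vs H267: 5
  H113 vs H30: 11
  H113 vs H267: 9
  H30 vs H267: 8
The largest is 11, between H113 and H30.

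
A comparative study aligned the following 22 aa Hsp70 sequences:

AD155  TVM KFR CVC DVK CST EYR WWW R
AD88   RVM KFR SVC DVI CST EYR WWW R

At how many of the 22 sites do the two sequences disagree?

3

Differing sites — 1:T/R; 7:C/S; 12:K/I.
That gives 3 mismatches out of 22 aligned sites, so the Hamming distance is 3.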